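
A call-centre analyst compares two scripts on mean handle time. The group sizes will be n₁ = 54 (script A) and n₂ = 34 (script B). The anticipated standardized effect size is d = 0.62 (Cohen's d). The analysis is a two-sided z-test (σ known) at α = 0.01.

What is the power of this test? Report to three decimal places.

Power ≈ 0.601

Noncentrality parameter: δ = d / √(1/n₁ + 1/n₂) = 0.62 / √(1/54 + 1/34) = 2.8320
Critical value for a two-sided test at α = 0.01: z_{α/2} = 2.576.
Power = Φ(δ − 2.576) + Φ(−δ − 2.576) = Φ(0.256) + Φ(-5.408) = 0.6011 + 0.0000 = 0.6011.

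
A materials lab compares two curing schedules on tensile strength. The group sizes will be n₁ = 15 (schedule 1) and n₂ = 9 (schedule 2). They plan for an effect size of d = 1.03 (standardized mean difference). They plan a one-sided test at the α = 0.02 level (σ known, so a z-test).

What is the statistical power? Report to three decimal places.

Power ≈ 0.651

Noncentrality parameter: δ = d / √(1/n₁ + 1/n₂) = 1.03 / √(1/15 + 1/9) = 2.4429
Critical value for a one-sided test at α = 0.02: z_α = 2.054.
Power = Φ(δ − 2.054) = Φ(0.389) = 0.6514.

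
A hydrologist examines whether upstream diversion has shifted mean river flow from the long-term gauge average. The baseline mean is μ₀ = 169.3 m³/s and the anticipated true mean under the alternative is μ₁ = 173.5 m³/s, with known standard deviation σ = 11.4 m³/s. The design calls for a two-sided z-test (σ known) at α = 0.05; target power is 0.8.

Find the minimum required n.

n = 58

Standardized effect: d = |μ₁ − μ₀| / σ = |173.5 − 169.3| / 11.4 = 0.3684
Set Φ(δ − 1.960) = 0.8; then δ − 1.960 = Φ⁻¹(0.8) = 0.842, giving δ = 2.802.
(Ignoring the negligible lower-tail rejection probability gives the usual closed-form inversion.)
δ = d·√n ⇒ n = (δ/d)² = (2.802 / 0.3684)² = 57.83.
Round up to the next whole unit.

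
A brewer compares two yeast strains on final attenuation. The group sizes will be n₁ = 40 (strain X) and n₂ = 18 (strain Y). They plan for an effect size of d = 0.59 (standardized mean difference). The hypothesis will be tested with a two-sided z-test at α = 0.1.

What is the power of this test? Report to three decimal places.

Power ≈ 0.668

Noncentrality parameter: δ = d / √(1/n₁ + 1/n₂) = 0.59 / √(1/40 + 1/18) = 2.0788
Critical value for a two-sided test at α = 0.1: z_{α/2} = 1.645.
Power = Φ(δ − 1.645) + Φ(−δ − 1.645) = Φ(0.434) + Φ(-3.724) = 0.6678 + 0.0001 = 0.6679.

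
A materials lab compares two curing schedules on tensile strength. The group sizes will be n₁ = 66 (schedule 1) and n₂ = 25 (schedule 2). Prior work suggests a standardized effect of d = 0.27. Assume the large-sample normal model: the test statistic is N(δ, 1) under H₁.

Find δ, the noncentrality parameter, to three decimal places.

δ ≈ 1.150

The noncentrality parameter scales effect size by the design's sample-size factor: δ = d / √(1/n₁ + 1/n₂) = 0.27 / √(1/66 + 1/25) = 1.1497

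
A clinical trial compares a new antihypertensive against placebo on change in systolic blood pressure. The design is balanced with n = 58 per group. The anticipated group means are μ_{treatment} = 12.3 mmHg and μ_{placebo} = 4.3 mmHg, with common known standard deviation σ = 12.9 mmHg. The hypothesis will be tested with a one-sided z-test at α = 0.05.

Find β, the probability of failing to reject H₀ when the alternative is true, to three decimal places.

Standardized effect: d = |μ_{treatment} − μ_{placebo}| / σ = |12.3 − 4.3| / 12.9 = 0.6202
Noncentrality parameter: λ = d·√(n/2) = 0.6202 × √(58/2) = 3.3396
Critical value for a one-sided test at α = 0.05: z_α = 1.645.
Power = Φ(λ − 1.645) = Φ(1.695) = 0.9549.
Type II error: β = 1 − power = 1 − 0.9549 = 0.0451.

β ≈ 0.045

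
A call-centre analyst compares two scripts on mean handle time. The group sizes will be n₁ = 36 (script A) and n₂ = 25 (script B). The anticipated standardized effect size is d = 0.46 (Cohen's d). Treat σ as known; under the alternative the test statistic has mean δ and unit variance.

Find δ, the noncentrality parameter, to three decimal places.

δ ≈ 1.767

δ = d / √(1/n₁ + 1/n₂) = 0.46 / √(1/36 + 1/25) = 1.7669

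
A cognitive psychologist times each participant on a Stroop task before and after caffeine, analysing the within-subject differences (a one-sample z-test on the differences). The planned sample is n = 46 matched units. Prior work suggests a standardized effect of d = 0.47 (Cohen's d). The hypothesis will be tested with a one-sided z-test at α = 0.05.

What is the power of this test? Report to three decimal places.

Power ≈ 0.939

Noncentrality parameter: δ = d·√n = 0.47 × √46 = 3.1877
One-sided α = 0.05 → critical value z_{0.05} = 1.645.
Power = Φ(δ − 1.645) = Φ(1.543) = 0.9386.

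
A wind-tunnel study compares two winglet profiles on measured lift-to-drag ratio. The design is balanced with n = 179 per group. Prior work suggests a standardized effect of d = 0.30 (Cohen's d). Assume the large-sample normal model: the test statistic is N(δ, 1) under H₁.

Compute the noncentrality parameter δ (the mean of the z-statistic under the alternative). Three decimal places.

δ ≈ 2.838

δ = d·√(n/2) = 0.30 × √(179/2) = 2.8381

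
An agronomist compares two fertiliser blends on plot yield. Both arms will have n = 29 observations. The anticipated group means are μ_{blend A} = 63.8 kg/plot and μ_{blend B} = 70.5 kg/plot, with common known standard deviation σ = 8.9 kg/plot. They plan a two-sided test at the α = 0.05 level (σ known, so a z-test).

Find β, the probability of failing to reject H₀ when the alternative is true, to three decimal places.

β ≈ 0.182

Standardized effect: d = |μ_{blend A} − μ_{blend B}| / σ = |63.8 − 70.5| / 8.9 = 0.7528
Noncentrality parameter: δ = d·√(n/2) = 0.7528 × √(29/2) = 2.8666
Critical value for a two-sided test at α = 0.05: z_{α/2} = 1.960.
Power = Φ(δ − 1.960) + Φ(−δ − 1.960) = Φ(0.907) + Φ(-4.827) = 0.8177 + 0.0000 = 0.8177.
Type II error: β = 1 − power = 1 − 0.8177 = 0.1823.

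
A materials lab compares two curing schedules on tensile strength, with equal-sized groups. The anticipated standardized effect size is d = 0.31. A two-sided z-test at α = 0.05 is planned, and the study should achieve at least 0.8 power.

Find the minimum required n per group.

n = 164 per group

Set Φ(δ − 1.960) = 0.8; then δ − 1.960 = Φ⁻¹(0.8) = 0.842, giving δ = 2.802.
(For δ > 0 the lower-tail rejection region contributes negligibly to power, so the one-term inversion is standard.)
δ = d·√(n/2) ⇒ n = 2(δ/d)² = 2 × (2.802 / 0.31)² = 163.35.
Rounding up, n = 164 per group.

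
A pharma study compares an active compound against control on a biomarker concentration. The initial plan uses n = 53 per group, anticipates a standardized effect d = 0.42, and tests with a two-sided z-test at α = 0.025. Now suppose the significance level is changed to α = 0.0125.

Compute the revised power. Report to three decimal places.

δ = d·√(n/2) = 0.42 × √(53/2) = 2.1621 (unchanged). New critical value: z_{0.0063} = 2.498.
Revised power = Φ(δ − 2.498) + Φ(−δ − 2.498) = Φ(-0.336) + Φ(-4.660) = 0.3686 + 0.0000 = 0.3686.

Power ≈ 0.369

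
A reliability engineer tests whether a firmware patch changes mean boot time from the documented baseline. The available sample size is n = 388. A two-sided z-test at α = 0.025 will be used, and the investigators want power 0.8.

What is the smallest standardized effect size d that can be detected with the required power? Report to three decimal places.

d ≈ 0.157

Required noncentrality: δ = z_{0.0125} + z_{0.20} = 2.241 + 0.842 = 3.083.
(Lower-tail contribution to power is negligible for δ > 0.)
δ = d·√n ⇒ d = δ/√n = 3.083/√388 = 0.1565.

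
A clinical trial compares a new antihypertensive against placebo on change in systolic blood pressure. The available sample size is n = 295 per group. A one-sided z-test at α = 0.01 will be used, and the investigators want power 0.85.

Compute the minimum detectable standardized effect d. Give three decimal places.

d ≈ 0.277

Required noncentrality: δ = z_{0.01} + z_{0.15} = 2.326 + 1.036 = 3.363.
δ = d·√(n/2) ⇒ d = δ/√(n/2) = 3.363/√(295/2) = 0.2769.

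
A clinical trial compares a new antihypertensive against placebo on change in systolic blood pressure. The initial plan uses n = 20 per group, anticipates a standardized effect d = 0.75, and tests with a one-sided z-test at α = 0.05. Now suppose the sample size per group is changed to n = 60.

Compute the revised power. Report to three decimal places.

Power ≈ 0.993

With n = 60 per group: δ = d·√(n/2) = 0.75 × √(60/2) = 4.1079. Critical value z_{0.05} = 1.645.
Revised power = P(Z > 1.645 − δ) = Φ(2.463) = 0.9931.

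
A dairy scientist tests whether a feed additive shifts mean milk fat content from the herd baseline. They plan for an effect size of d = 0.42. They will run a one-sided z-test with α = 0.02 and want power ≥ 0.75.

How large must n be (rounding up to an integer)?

n = 43

Set Φ(δ − 2.054) = 0.75; then δ − 2.054 = Φ⁻¹(0.75) = 0.674, giving δ = 2.728.
δ = d·√n ⇒ n = (δ/d)² = (2.728 / 0.42)² = 42.20.
Rounding up, n = 43.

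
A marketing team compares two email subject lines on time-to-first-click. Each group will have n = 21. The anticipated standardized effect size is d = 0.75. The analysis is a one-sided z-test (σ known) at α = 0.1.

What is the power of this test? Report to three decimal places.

Power ≈ 0.875

Noncentrality parameter: δ = d·√(n/2) = 0.75 × √(21/2) = 2.4303
Critical value for a one-sided test at α = 0.1: z_α = 1.282.
Power = P(Z > 1.282 − δ) = Φ(1.149) = 0.8747.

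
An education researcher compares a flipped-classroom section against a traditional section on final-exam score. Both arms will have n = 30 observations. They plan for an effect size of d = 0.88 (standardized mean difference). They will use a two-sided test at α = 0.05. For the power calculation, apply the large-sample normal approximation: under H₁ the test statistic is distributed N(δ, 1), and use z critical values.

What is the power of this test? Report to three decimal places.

Power ≈ 0.926

Noncentrality parameter: δ = d·√(n/2) = 0.88 × √(30/2) = 3.4082
Two-sided α = 0.05 → critical value z_{0.025} = 1.960.
Power = Φ(δ − 1.960) + Φ(−δ − 1.960) = Φ(1.448) + Φ(-5.368) = 0.9262 + 0.0000 = 0.9262.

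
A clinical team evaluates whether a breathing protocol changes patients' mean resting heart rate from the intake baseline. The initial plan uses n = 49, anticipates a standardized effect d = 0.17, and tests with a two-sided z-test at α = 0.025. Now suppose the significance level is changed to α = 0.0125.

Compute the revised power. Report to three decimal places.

δ = d·√n = 0.17 × √49 = 1.1900 (unchanged). New critical value: z_{0.0063} = 2.498.
Revised power = Φ(δ − 2.498) + Φ(−δ − 2.498) = Φ(-1.308) + Φ(-3.688) = 0.0955 + 0.0001 = 0.0956.

Power ≈ 0.096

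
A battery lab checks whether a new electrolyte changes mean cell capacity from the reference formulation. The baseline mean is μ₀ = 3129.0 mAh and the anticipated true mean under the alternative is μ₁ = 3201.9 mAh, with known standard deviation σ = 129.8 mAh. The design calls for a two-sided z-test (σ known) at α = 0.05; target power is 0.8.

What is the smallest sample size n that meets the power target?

Standardized effect: d = |μ₁ − μ₀| / σ = |3201.9 − 3129.0| / 129.8 = 0.5616
Set Φ(δ − 1.960) = 0.8; then δ − 1.960 = Φ⁻¹(0.8) = 0.842, giving δ = 2.802.
(Ignoring the negligible lower-tail rejection probability gives the usual closed-form inversion.)
δ = d·√n ⇒ n = (δ/d)² = (2.802 / 0.5616)² = 24.88.
Round up to the next whole unit.

n = 25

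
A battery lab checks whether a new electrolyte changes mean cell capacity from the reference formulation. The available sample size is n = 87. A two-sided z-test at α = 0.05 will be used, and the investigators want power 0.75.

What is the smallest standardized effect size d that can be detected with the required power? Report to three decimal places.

Required noncentrality: δ = z_{0.025} + z_{0.25} = 1.960 + 0.674 = 2.634.
(Lower-tail contribution to power is negligible for δ > 0.)
δ = d·√n ⇒ d = δ/√n = 2.634/√87 = 0.2824.

d ≈ 0.282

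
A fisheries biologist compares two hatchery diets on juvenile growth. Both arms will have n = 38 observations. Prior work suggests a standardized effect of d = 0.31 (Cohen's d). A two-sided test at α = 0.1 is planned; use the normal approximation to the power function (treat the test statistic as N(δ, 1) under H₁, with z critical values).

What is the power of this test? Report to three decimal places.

Noncentrality parameter: λ = d·√(n/2) = 0.31 × √(38/2) = 1.3513
Critical value for a two-sided test at α = 0.1: z_{α/2} = 1.645.
Power = Φ(λ − 1.645) + Φ(−λ − 1.645) = Φ(-0.294) + Φ(-2.996) = 0.3845 + 0.0014 = 0.3859.

Power ≈ 0.386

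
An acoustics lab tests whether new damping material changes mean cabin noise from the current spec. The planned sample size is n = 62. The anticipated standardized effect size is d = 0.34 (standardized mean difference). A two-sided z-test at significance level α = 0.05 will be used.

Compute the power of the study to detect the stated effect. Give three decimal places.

Power ≈ 0.763

Noncentrality parameter: λ = d·√n = 0.34 × √62 = 2.6772
Critical value for a two-sided test at α = 0.05: z_{α/2} = 1.960.
Power = Φ(λ − 1.960) + Φ(−λ − 1.960) = Φ(0.717) + Φ(-4.637) = 0.7634 + 0.0000 = 0.7634.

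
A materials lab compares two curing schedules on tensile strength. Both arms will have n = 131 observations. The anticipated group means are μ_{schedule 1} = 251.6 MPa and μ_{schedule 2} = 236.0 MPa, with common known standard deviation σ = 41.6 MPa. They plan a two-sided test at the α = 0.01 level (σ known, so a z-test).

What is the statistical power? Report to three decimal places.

Standardized effect: d = |μ_{schedule 1} − μ_{schedule 2}| / σ = |251.6 − 236.0| / 41.6 = 0.3750
Noncentrality parameter: δ = d·√(n/2) = 0.3750 × √(131/2) = 3.0350
Critical value for a two-sided test at α = 0.01: z_{α/2} = 2.576.
Power = Φ(δ − 2.576) + Φ(−δ − 2.576) = Φ(0.459) + Φ(-5.611) = 0.6769 + 0.0000 = 0.6769.

Power ≈ 0.677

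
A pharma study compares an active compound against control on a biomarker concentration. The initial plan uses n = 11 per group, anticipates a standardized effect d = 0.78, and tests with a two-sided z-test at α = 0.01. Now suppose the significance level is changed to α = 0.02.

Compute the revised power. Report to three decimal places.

δ = d·√(n/2) = 0.78 × √(11/2) = 1.8293 (unchanged). New critical value: z_{0.01} = 2.326.
Revised power = Φ(δ − 2.326) + Φ(−δ − 2.326) = Φ(-0.497) + Φ(-4.156) = 0.3096 + 0.0000 = 0.3096.

Power ≈ 0.310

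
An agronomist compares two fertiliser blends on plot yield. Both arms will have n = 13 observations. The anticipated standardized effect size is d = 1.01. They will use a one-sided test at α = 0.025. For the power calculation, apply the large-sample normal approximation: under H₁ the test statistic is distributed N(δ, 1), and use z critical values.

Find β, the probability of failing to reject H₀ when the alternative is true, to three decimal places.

Noncentrality parameter: δ = d·√(n/2) = 1.01 × √(13/2) = 2.5750
One-sided α = 0.025 → critical value z_{0.025} = 1.960.
Power = P(Z > 1.960 − δ) = Φ(0.615) = 0.7307.
Type II error: β = 1 − power = 1 − 0.7307 = 0.2693.

β ≈ 0.269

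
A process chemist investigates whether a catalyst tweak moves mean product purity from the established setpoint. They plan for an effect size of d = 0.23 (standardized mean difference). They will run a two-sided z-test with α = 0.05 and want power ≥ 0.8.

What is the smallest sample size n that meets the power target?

n = 149

Set Φ(δ − 1.960) = 0.8; then δ − 1.960 = Φ⁻¹(0.8) = 0.842, giving δ = 2.802.
(Ignoring the negligible lower-tail rejection probability gives the usual closed-form inversion.)
δ = d·√n ⇒ n = (δ/d)² = (2.802 / 0.23)² = 148.37.
Round up to the next whole unit.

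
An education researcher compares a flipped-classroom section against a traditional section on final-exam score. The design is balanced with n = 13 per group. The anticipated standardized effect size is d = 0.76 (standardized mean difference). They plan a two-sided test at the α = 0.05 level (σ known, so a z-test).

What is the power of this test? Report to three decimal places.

Power ≈ 0.491

Noncentrality parameter: δ = d·√(n/2) = 0.76 × √(13/2) = 1.9376
Critical value for a two-sided test at α = 0.05: z_{α/2} = 1.960.
Power = Φ(δ − 1.960) + Φ(−δ − 1.960) = Φ(-0.022) + Φ(-3.898) = 0.4911 + 0.0000 = 0.4911.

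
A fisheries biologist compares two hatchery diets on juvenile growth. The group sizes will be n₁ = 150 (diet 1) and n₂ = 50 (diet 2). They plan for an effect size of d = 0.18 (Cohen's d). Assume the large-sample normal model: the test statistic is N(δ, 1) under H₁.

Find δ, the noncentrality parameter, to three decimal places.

The noncentrality parameter scales effect size by the design's sample-size factor: δ = d / √(1/n₁ + 1/n₂) = 0.18 / √(1/150 + 1/50) = 1.1023

δ ≈ 1.102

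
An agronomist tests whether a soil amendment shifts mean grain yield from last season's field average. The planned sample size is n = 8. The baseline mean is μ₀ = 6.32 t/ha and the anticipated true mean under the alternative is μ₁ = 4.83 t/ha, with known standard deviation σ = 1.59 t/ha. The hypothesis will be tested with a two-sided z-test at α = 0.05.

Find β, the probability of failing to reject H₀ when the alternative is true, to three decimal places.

Standardized effect: d = |μ₁ − μ₀| / σ = |4.83 − 6.32| / 1.59 = 0.9371
Noncentrality parameter: δ = d·√n = 0.9371 × √8 = 2.6505
Critical value for a two-sided test at α = 0.05: z_{α/2} = 1.960.
Power = Φ(δ − 1.960) + Φ(−δ − 1.960) = Φ(0.691) + Φ(-4.611) = 0.7551 + 0.0000 = 0.7551.
Type II error: β = 1 − power = 1 − 0.7551 = 0.2449.

β ≈ 0.245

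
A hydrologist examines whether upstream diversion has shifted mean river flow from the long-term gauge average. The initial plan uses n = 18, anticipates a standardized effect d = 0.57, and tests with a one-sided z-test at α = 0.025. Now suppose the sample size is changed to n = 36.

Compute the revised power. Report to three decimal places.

Power ≈ 0.928

With n = 36: δ = d·√n = 0.57 × √36 = 3.4200. Critical value z_{0.025} = 1.960.
Revised power = P(Z > 1.960 − δ) = Φ(1.460) = 0.9279.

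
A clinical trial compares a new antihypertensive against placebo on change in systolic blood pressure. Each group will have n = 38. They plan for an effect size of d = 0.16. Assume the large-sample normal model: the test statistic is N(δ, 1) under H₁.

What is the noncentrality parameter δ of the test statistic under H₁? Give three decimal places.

δ = d·√(n/2) = 0.16 × √(38/2) = 0.6974

δ ≈ 0.697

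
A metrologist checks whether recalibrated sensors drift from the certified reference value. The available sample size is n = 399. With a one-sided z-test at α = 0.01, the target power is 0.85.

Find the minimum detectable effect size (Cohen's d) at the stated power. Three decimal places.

d ≈ 0.168

Required noncentrality: δ = z_{0.01} + z_{0.15} = 2.326 + 1.036 = 3.363.
δ = d·√n ⇒ d = δ/√n = 3.363/√399 = 0.1683.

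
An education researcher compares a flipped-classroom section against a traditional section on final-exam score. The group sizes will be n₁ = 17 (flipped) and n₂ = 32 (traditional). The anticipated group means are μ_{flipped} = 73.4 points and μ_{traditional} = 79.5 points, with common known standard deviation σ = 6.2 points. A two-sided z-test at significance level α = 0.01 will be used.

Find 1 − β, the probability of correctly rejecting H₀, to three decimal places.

Power ≈ 0.759

Standardized effect: d = |μ_{flipped} − μ_{traditional}| / σ = |73.4 − 79.5| / 6.2 = 0.9839
Noncentrality parameter: δ = d / √(1/n₁ + 1/n₂) = 0.9839 / √(1/17 + 1/32) = 3.2782
Two-sided α = 0.01 → critical value z_{0.005} = 2.576.
Power = Φ(δ − 2.576) + Φ(−δ − 2.576) = Φ(0.702) + Φ(-5.854) = 0.7588 + 0.0000 = 0.7588.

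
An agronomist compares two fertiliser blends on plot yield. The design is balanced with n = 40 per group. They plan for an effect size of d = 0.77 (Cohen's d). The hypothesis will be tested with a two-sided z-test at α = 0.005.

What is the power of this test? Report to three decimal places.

Power ≈ 0.738

Noncentrality parameter: δ = d·√(n/2) = 0.77 × √(40/2) = 3.4435
Two-sided α = 0.005 → critical value z_{0.0025} = 2.807.
Power = Φ(δ − 2.807) + Φ(−δ − 2.807) = Φ(0.637) + Φ(-6.251) = 0.7378 + 0.0000 = 0.7378.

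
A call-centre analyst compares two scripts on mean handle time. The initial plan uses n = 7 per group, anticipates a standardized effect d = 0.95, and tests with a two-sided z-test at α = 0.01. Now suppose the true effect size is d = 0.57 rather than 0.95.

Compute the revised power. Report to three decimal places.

Power ≈ 0.066

With d = 0.57: δ = d·√(n/2) = 0.57 × √(7/2) = 1.0664. Critical value z_{0.005} = 2.576.
Revised power = Φ(δ − 2.576) + Φ(−δ − 2.576) = Φ(-1.509) + Φ(-3.642) = 0.0656 + 0.0001 = 0.0657.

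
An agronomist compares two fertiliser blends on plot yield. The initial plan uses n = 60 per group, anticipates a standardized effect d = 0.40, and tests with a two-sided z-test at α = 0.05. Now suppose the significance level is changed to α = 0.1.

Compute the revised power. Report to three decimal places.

δ = d·√(n/2) = 0.40 × √(60/2) = 2.1909 (unchanged). New critical value: z_{0.05} = 1.645.
Revised power = Φ(δ − 1.645) + Φ(−δ − 1.645) = Φ(0.546) + Φ(-3.836) = 0.7075 + 0.0001 = 0.7075.

Power ≈ 0.708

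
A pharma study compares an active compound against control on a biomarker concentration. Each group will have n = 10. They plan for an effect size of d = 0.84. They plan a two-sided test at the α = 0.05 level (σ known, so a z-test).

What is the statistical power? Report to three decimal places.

Noncentrality parameter: δ = d·√(n/2) = 0.84 × √(10/2) = 1.8783
Two-sided α = 0.05 → critical value z_{0.025} = 1.960.
Power = Φ(δ − 1.960) + Φ(−δ − 1.960) = Φ(-0.082) + Φ(-3.838) = 0.4675 + 0.0001 = 0.4675.

Power ≈ 0.468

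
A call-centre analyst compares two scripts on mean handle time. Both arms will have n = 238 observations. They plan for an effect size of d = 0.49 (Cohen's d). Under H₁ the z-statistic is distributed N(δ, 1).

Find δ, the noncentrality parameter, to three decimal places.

The noncentrality parameter scales effect size by the design's sample-size factor: δ = d·√(n/2) = 0.49 × √(238/2) = 5.3453

δ ≈ 5.345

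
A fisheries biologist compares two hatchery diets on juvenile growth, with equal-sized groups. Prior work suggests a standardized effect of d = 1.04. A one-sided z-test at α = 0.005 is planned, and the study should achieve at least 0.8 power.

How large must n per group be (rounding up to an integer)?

n = 22 per group

For power 0.8 need Φ(δ − z_{0.005}) = 0.8, so δ = z_{0.005} + z_{0.20} = 2.576 + 0.842 = 3.417.
δ = d·√(n/2) ⇒ n = 2(δ/d)² = 2 × (3.417 / 1.04)² = 21.60.
Rounding up, n = 22 per group.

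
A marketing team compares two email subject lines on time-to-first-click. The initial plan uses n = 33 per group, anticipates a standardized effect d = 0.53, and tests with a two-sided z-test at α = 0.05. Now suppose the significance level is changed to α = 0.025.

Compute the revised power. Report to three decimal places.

Power ≈ 0.465

δ = d·√(n/2) = 0.53 × √(33/2) = 2.1529 (unchanged). New critical value: z_{0.0125} = 2.241.
Revised power = Φ(δ − 2.241) + Φ(−δ − 2.241) = Φ(-0.089) + Φ(-4.394) = 0.4647 + 0.0000 = 0.4647.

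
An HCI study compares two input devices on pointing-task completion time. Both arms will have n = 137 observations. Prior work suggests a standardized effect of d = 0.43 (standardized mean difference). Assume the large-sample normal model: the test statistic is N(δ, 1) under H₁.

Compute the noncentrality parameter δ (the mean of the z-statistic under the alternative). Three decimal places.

δ ≈ 3.559

δ = d·√(n/2) = 0.43 × √(137/2) = 3.5589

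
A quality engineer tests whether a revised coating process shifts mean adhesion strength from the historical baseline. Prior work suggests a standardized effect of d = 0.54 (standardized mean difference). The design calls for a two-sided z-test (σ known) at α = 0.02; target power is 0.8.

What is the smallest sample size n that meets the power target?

n = 35

For power 0.8 need Φ(δ − z_{0.01}) = 0.8, so δ = z_{0.01} + z_{0.20} = 2.326 + 0.842 = 3.168.
(Ignoring the negligible lower-tail rejection probability gives the usual closed-form inversion.)
δ = d·√n ⇒ n = (δ/d)² = (3.168 / 0.54)² = 34.42.
Rounding up, n = 35.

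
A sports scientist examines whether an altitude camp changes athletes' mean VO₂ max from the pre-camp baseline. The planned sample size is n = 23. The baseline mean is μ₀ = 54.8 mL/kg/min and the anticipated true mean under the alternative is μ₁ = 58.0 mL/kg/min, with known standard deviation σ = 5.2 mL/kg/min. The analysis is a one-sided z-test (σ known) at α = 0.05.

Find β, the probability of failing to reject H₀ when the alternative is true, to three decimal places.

β ≈ 0.096

Standardized effect: d = |μ₁ − μ₀| / σ = |58.0 − 54.8| / 5.2 = 0.6154
Noncentrality parameter: δ = d·√n = 0.6154 × √23 = 2.9513
Critical value for a one-sided test at α = 0.05: z_α = 1.645.
Power = Φ(δ − 1.645) = Φ(1.306) = 0.9043.
Type II error: β = 1 − power = 1 − 0.9043 = 0.0957.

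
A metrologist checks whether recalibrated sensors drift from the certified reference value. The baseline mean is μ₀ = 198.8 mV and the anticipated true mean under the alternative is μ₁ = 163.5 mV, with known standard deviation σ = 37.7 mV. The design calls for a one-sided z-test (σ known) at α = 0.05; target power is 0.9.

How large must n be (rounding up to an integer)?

n = 10

Standardized effect: d = |μ₁ − μ₀| / σ = |163.5 − 198.8| / 37.7 = 0.9363
For power 0.9 need Φ(δ − z_{0.05}) = 0.9, so δ = z_{0.05} + z_{0.10} = 1.645 + 1.282 = 2.926.
δ = d·√n ⇒ n = (δ/d)² = (2.926 / 0.9363)² = 9.77.
Rounding up, n = 10.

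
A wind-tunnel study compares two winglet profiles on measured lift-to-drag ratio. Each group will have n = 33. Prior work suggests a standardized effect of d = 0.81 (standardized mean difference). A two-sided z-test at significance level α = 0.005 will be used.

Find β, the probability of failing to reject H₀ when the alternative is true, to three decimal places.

Noncentrality parameter: δ = d·√(n/2) = 0.81 × √(33/2) = 3.2902
Critical value for a two-sided test at α = 0.005: z_{α/2} = 2.807.
Power = Φ(δ − 2.807) + Φ(−δ − 2.807) = Φ(0.483) + Φ(-6.097) = 0.6855 + 0.0000 = 0.6855.
Type II error: β = 1 − power = 1 − 0.6855 = 0.3145.

β ≈ 0.314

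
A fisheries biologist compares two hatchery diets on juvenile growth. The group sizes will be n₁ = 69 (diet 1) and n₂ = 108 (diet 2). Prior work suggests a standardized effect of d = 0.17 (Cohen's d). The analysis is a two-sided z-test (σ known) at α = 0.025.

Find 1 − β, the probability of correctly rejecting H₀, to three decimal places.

Noncentrality parameter: δ = d / √(1/n₁ + 1/n₂) = 0.17 / √(1/69 + 1/108) = 1.1031
Two-sided α = 0.025 → critical value z_{0.0125} = 2.241.
Power = Φ(δ − 2.241) + Φ(−δ − 2.241) = Φ(-1.138) + Φ(-3.344) = 0.1275 + 0.0004 = 0.1279.

Power ≈ 0.128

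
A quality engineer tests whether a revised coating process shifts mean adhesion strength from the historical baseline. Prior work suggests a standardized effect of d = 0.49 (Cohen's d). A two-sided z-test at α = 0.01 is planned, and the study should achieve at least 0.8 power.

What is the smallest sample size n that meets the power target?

n = 49

For power 0.8 need Φ(δ − z_{0.005}) = 0.8, so δ = z_{0.005} + z_{0.20} = 2.576 + 0.842 = 3.417.
(For δ > 0 the lower-tail rejection region contributes negligibly to power, so the one-term inversion is standard.)
δ = d·√n ⇒ n = (δ/d)² = (3.417 / 0.49)² = 48.64.
Rounding up, n = 49.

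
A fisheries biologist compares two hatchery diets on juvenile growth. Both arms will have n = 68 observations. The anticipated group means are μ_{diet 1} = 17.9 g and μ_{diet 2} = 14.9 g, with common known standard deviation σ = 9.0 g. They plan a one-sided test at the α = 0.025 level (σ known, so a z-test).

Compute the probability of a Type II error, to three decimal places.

Standardized effect: d = |μ_{diet 1} − μ_{diet 2}| / σ = |17.9 − 14.9| / 9.0 = 0.3333
Noncentrality parameter: δ = d·√(n/2) = 0.3333 × √(68/2) = 1.9437
One-sided α = 0.025 → critical value z_{0.025} = 1.960.
Power = Φ(δ − 1.960) = Φ(-0.016) = 0.4935.
Type II error: β = 1 − power = 1 − 0.4935 = 0.5065.

β ≈ 0.507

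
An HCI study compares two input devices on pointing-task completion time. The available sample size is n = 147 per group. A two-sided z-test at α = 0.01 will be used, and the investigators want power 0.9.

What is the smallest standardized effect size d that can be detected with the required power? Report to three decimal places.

d ≈ 0.450

Need Φ(δ − 2.576) = 0.9, so δ = 2.576 + 1.282 = 3.857.
(The second rejection-region term Φ(−δ − z_{α/2}) is negligible and dropped.)
δ = d·√(n/2) ⇒ d = δ/√(n/2) = 3.857/√(147/2) = 0.4499.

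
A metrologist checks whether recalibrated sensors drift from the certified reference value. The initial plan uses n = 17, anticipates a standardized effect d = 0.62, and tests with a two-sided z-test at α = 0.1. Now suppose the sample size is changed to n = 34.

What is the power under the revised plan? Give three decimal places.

With n = 34: δ = d·√n = 0.62 × √34 = 3.6152. Critical value z_{0.05} = 1.645.
Revised power = Φ(δ − 1.645) + Φ(−δ − 1.645) = Φ(1.970) + Φ(-5.260) = 0.9756 + 0.0000 = 0.9756.

Power ≈ 0.976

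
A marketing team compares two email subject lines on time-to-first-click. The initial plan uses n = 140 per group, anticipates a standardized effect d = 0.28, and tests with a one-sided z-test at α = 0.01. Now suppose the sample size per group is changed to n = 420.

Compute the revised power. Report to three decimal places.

Power ≈ 0.958

With n = 420 per group: δ = d·√(n/2) = 0.28 × √(420/2) = 4.0576. Critical value z_{0.01} = 2.326.
Revised power = P(Z > 2.326 − δ) = Φ(1.731) = 0.9583.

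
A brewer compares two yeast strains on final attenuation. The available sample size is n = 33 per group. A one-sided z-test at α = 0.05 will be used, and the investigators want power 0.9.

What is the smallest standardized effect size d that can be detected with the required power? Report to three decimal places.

d ≈ 0.720

Required noncentrality: δ = z_{0.05} + z_{0.10} = 1.645 + 1.282 = 2.926.
δ = d·√(n/2) ⇒ d = δ/√(n/2) = 2.926/√(33/2) = 0.7204.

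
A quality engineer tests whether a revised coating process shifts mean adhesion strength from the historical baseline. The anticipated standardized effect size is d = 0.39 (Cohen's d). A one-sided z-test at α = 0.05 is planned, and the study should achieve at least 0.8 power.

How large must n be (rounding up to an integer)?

Set Φ(δ − 1.645) = 0.8; then δ − 1.645 = Φ⁻¹(0.8) = 0.842, giving δ = 2.486.
δ = d·√n ⇒ n = (δ/d)² = (2.486 / 0.39)² = 40.65.
Rounding up, n = 41.

n = 41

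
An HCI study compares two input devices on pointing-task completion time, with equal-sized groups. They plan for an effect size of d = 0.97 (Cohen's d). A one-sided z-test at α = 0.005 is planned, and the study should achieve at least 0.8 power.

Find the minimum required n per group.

n = 25 per group

Set Φ(δ − 2.576) = 0.8; then δ − 2.576 = Φ⁻¹(0.8) = 0.842, giving δ = 3.417.
δ = d·√(n/2) ⇒ n = 2(δ/d)² = 2 × (3.417 / 0.97)² = 24.83.
Rounding up, n = 25 per group.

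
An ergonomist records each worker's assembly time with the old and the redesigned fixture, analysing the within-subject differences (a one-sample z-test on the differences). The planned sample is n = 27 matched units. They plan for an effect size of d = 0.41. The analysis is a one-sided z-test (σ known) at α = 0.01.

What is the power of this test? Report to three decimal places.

Power ≈ 0.422

Noncentrality parameter: λ = d·√n = 0.41 × √27 = 2.1304
One-sided α = 0.01 → critical value z_{0.01} = 2.326.
Power = P(Z > 2.326 − λ) = Φ(-0.196) = 0.4223.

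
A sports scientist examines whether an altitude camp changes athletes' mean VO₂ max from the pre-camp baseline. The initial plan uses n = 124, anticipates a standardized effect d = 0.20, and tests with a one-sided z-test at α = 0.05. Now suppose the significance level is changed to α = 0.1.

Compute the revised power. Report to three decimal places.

δ = d·√n = 0.20 × √124 = 2.2271 (unchanged). New critical value: z_{0.1} = 1.282.
Revised power = P(Z > 1.282 − δ) = Φ(0.946) = 0.8278.

Power ≈ 0.828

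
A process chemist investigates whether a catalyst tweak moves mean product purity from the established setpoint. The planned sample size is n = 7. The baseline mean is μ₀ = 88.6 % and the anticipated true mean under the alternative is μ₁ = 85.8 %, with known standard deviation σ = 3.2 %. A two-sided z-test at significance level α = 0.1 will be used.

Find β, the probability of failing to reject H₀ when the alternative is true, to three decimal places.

Standardized effect: d = |μ₁ − μ₀| / σ = |85.8 − 88.6| / 3.2 = 0.8750
Noncentrality parameter: δ = d·√n = 0.8750 × √7 = 2.3150
Critical value for a two-sided test at α = 0.1: z_{α/2} = 1.645.
Power = Φ(δ − 1.645) + Φ(−δ − 1.645) = Φ(0.670) + Φ(-3.960) = 0.7486 + 0.0000 = 0.7487.
Type II error: β = 1 − power = 1 − 0.7487 = 0.2513.

β ≈ 0.251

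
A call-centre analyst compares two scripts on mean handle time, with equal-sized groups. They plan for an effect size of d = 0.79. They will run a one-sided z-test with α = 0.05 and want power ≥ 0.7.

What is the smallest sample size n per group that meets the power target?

n = 16 per group

Set Φ(δ − 1.645) = 0.7; then δ − 1.645 = Φ⁻¹(0.7) = 0.524, giving δ = 2.169.
δ = d·√(n/2) ⇒ n = 2(δ/d)² = 2 × (2.169 / 0.79)² = 15.08.
Rounding up, n = 16 per group.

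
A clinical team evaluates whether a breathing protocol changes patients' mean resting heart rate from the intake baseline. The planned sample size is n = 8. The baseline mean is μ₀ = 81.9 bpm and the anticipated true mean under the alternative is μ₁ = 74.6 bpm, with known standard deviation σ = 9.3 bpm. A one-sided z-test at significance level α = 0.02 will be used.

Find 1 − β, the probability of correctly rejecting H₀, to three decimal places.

Standardized effect: d = |μ₁ − μ₀| / σ = |74.6 − 81.9| / 9.3 = 0.7849
Noncentrality parameter: δ = d·√n = 0.7849 × √8 = 2.2202
Critical value for a one-sided test at α = 0.02: z_α = 2.054.
Power = P(Z > 2.054 − δ) = Φ(0.166) = 0.5661.

Power ≈ 0.566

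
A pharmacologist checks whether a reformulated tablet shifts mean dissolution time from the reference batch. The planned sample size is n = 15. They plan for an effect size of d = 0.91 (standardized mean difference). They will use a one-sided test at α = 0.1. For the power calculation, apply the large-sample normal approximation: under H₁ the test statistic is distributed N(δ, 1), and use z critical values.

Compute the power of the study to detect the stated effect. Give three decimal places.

Noncentrality parameter: δ = d·√n = 0.91 × √15 = 3.5244
One-sided α = 0.1 → critical value z_{0.1} = 1.282.
Power = P(Z > 1.282 − δ) = Φ(2.243) = 0.9875.

Power ≈ 0.988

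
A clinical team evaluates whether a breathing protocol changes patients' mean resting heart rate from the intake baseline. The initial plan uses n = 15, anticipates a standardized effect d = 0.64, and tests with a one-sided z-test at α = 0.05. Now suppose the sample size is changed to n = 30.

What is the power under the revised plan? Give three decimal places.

Power ≈ 0.969

With n = 30: δ = d·√n = 0.64 × √30 = 3.5054. Critical value z_{0.05} = 1.645.
Revised power = P(Z > 1.645 − δ) = Φ(1.861) = 0.9686.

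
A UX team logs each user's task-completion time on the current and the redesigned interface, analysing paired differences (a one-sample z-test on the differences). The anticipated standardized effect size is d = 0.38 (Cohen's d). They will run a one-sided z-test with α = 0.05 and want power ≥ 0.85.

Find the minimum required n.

Set Φ(δ − 1.645) = 0.85; then δ − 1.645 = Φ⁻¹(0.85) = 1.036, giving δ = 2.681.
δ = d·√n ⇒ n = (δ/d)² = (2.681 / 0.38)² = 49.79.
Round up to the next whole unit.

n = 50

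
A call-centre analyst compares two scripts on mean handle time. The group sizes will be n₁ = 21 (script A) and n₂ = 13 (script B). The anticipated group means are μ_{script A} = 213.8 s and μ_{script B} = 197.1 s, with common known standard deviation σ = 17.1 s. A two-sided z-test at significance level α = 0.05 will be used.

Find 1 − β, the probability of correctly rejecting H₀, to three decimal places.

Power ≈ 0.790

Standardized effect: d = |μ_{script A} − μ_{script B}| / σ = |213.8 − 197.1| / 17.1 = 0.9766
Noncentrality parameter: δ = d / √(1/n₁ + 1/n₂) = 0.9766 / √(1/21 + 1/13) = 2.7673
Two-sided α = 0.05 → critical value z_{0.025} = 1.960.
Power = Φ(δ − 1.960) + Φ(−δ − 1.960) = Φ(0.807) + Φ(-4.727) = 0.7903 + 0.0000 = 0.7903.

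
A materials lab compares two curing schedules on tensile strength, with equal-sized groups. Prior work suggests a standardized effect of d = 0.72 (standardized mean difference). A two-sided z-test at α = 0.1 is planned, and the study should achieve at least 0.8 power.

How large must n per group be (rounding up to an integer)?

n = 24 per group

Set Φ(δ − 1.645) = 0.8; then δ − 1.645 = Φ⁻¹(0.8) = 0.842, giving δ = 2.486.
(The Φ(−δ − z_{α/2}) term is vanishingly small for δ > 0 and is dropped in the standard sample-size formula.)
δ = d·√(n/2) ⇒ n = 2(δ/d)² = 2 × (2.486 / 0.72)² = 23.85.
Round up to the next whole unit.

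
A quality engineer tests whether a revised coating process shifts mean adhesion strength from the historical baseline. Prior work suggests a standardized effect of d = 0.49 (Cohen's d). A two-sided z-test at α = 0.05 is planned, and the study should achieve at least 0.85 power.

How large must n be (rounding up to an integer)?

n = 38

Set Φ(δ − 1.960) = 0.85; then δ − 1.960 = Φ⁻¹(0.85) = 1.036, giving δ = 2.996.
(The Φ(−δ − z_{α/2}) term is vanishingly small for δ > 0 and is dropped in the standard sample-size formula.)
δ = d·√n ⇒ n = (δ/d)² = (2.996 / 0.49)² = 37.39.
Round up to the next whole unit.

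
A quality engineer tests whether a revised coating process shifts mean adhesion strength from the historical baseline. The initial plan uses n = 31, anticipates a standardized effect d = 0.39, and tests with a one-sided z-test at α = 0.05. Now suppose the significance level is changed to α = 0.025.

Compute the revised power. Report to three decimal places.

Power ≈ 0.584

δ = d·√n = 0.39 × √31 = 2.1714 (unchanged). New critical value: z_{0.025} = 1.960.
Revised power = Φ(δ − 1.960) = Φ(0.211) = 0.5837.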